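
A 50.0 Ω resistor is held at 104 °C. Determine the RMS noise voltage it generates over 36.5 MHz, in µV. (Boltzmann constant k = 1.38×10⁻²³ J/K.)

6.16 µV

T = 104 °C + 273.15 = 377.15 K
V_n = √(4kTRB)
4kTRB = 4 × 1.38×10⁻²³ × 377.15 × 5.00×10¹ × 3.65×10⁷ = 3.80×10⁻¹¹ V²
V_n = √(3.80×10⁻¹¹) = 6.16×10⁻⁶ V = 6.16 µV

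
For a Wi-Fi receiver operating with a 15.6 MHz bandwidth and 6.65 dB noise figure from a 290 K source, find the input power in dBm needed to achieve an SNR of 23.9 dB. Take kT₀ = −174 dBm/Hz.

Sensitivity = −174 + 10 log₁₀(B) + NF + SNR_min
= −174 + 71.93 + 6.65 + 23.9
= −71.52 dBm → −71.5 dBm

−71.5 dBm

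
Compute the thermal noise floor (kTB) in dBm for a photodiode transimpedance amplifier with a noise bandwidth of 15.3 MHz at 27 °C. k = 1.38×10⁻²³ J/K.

T = 27 °C + 273.15 = 300.15 K
P_n = kTB = 1.38×10⁻²³ × 300.15 × 1.53×10⁷ = 6.34×10⁻¹⁴ W
In dBm: 10 log₁₀(6.34×10⁻¹⁴ / 10⁻³) = −102.0 dBm

−102.0 dBm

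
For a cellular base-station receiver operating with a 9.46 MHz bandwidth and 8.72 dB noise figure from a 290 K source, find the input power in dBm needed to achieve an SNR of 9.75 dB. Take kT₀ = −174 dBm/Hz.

−85.8 dBm

Sensitivity = −174 + 10 log₁₀(B) + NF + SNR_min
= −174 + 69.76 + 8.72 + 9.75
= −85.77 dBm → −85.8 dBm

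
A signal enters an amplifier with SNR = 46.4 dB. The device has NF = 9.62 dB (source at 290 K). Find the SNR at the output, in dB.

36.78 dB

By definition F = SNR_in/SNR_out, so in dB: SNR_out = SNR_in − NF
SNR_out = 46.4 − 9.62 = 36.78 dB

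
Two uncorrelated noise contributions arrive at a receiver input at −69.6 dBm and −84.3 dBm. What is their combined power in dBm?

Convert to linear, add, convert back:
P₁ = 1.10×10⁻¹⁰ W, P₂ = 3.72×10⁻¹² W
P_tot = 1.13×10⁻¹⁰ W → 10 log₁₀(P_tot / 10⁻³) = −69.5 dBm

−69.5 dBm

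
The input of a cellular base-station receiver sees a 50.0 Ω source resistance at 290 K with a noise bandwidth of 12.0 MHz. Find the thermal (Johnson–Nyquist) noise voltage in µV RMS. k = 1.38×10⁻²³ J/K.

3.10 µV

V_n = √(4kTRB)
4kTRB = 4 × 1.38×10⁻²³ × 290 × 5.00×10¹ × 1.20×10⁷ = 9.60×10⁻¹² V²
V_n = √(9.60×10⁻¹²) = 3.10×10⁻⁶ V = 3.10 µV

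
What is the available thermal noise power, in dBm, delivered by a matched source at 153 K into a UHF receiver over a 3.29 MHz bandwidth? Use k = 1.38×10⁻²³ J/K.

−111.6 dBm

P_n = kTB = 1.38×10⁻²³ × 153 × 3.29×10⁶ = 6.95×10⁻¹⁵ W
In dBm: 10 log₁₀(6.95×10⁻¹⁵ / 10⁻³) = −111.6 dBm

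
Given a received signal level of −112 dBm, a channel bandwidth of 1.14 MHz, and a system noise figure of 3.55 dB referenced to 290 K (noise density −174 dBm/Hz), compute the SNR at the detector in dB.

Noise floor: N = −174 + 10 log₁₀(B) + NF
10 log₁₀(1.14×10⁶) = 60.57 dB
N = −174 + 60.57 + 3.55 = −109.88 dBm
SNR = P_sig − N = −112 − (−109.88) = −2.12 dB → −2.1 dB

−2.1 dB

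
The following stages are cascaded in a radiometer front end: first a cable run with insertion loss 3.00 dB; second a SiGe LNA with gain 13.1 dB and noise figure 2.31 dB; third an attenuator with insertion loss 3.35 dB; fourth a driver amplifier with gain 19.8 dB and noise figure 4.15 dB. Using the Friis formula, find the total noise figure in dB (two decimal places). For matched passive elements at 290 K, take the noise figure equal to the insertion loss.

5.85 dB

Convert to linear (a loss of L dB is a gain of −L dB): F_i = 10^(NF_i/10), G_i = 10^(G_i,dB/10)
  Stage 1: F_1 = 10^(3.00/10) = 1.995, G_1 = 10^(−3.00/10) = 0.5012
  Stage 2: F_2 = 10^(2.31/10) = 1.702, G_2 = 10^(13.1/10) = 20.42
  Stage 3: F_3 = 10^(3.35/10) = 2.163, G_3 = 10^(−3.35/10) = 0.4624
  Stage 4: F_4 = 10^(4.15/10) = 2.600, G_4 = 10^(19.8/10) = 95.50
Friis cascade:
  F = 1.995 + (1.702 − 1)/0.5012 + (2.163 − 1)/10.23 + (2.600 − 1)/4.732 = 3.848
NF = 10 log₁₀(3.848) = 5.85 dB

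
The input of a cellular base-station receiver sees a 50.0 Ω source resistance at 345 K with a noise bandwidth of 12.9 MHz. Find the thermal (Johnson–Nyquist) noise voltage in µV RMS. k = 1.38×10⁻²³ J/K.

3.50 µV

V_n = √(4kTRB)
4kTRB = 4 × 1.38×10⁻²³ × 345 × 5.00×10¹ × 1.29×10⁷ = 1.23×10⁻¹¹ V²
V_n = √(1.23×10⁻¹¹) = 3.50×10⁻⁶ V = 3.50 µV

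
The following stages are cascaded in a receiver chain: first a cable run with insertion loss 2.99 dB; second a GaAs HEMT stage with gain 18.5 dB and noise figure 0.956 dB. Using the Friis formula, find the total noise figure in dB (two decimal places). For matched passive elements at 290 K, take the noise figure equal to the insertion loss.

3.95 dB

Convert to linear (a loss of L dB is a gain of −L dB): F_i = 10^(NF_i/10), G_i = 10^(G_i,dB/10)
  Stage 1: F_1 = 10^(2.99/10) = 1.991, G_1 = 10^(−2.99/10) = 0.5023
  Stage 2: F_2 = 10^(0.956/10) = 1.246, G_2 = 10^(18.5/10) = 70.79
Friis cascade:
  F = 1.991 + (1.246 − 1)/0.5023 = 2.481
NF = 10 log₁₀(2.481) = 3.95 dB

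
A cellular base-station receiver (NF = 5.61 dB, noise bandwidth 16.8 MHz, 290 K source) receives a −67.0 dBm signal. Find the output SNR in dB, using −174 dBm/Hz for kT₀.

29.1 dB

Noise floor: N = −174 + 10 log₁₀(B) + NF
10 log₁₀(1.68×10⁷) = 72.25 dB
N = −174 + 72.25 + 5.61 = −96.14 dBm
SNR = P_sig − N = −67.0 − (−96.14) = 29.14 dB → 29.1 dB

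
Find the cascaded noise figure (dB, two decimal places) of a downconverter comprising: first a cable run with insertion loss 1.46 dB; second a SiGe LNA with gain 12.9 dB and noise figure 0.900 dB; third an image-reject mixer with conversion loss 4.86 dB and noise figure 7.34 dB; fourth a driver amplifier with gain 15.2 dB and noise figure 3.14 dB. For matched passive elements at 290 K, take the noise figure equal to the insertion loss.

3.56 dB

Convert to linear (a loss of L dB is a gain of −L dB): F_i = 10^(NF_i/10), G_i = 10^(G_i,dB/10)
  Stage 1: F_1 = 10^(1.46/10) = 1.400, G_1 = 10^(−1.46/10) = 0.7145
  Stage 2: F_2 = 10^(0.900/10) = 1.230, G_2 = 10^(12.9/10) = 19.50
  Stage 3: F_3 = 10^(7.34/10) = 5.420, G_3 = 10^(−4.86/10) = 0.3266
  Stage 4: F_4 = 10^(3.14/10) = 2.061, G_4 = 10^(15.2/10) = 33.11
Friis cascade:
  F = 1.400 + (1.230 − 1)/0.7145 + (5.420 − 1)/13.93 + (2.061 − 1)/4.550 = 2.272
NF = 10 log₁₀(2.272) = 3.56 dB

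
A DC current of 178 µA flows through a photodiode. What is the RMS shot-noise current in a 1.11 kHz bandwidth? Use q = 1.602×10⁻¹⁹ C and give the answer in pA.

I_n = √(2qI·B)
2qI·B = 2 × 1.602×10⁻¹⁹ × 1.78×10⁻⁴ × 1.11×10³ = 6.33×10⁻²⁰ A²
I_n = √(6.33×10⁻²⁰) = 2.52×10⁻¹⁰ A = 252 pA

252 pA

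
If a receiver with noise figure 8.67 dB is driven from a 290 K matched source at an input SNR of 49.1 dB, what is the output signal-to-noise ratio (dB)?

40.43 dB

By definition F = SNR_in/SNR_out, so in dB: SNR_out = SNR_in − NF
SNR_out = 49.1 − 8.67 = 40.43 dB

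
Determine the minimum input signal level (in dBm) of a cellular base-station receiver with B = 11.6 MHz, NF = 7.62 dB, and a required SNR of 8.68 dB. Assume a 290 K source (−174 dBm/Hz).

−87.1 dBm

Sensitivity = −174 + 10 log₁₀(B) + NF + SNR_min
= −174 + 70.64 + 7.62 + 8.68
= −87.06 dBm → −87.1 dBm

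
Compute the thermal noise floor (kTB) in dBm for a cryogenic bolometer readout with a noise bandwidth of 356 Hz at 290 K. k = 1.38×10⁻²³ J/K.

P_n = kTB = 1.38×10⁻²³ × 290 × 3.56×10² = 1.42×10⁻¹⁸ W
In dBm: 10 log₁₀(1.42×10⁻¹⁸ / 10⁻³) = −148.5 dBm

−148.5 dBm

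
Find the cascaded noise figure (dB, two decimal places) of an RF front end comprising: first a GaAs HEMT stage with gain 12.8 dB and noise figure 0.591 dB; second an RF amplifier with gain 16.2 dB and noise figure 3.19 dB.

Convert to linear (a loss of L dB is a gain of −L dB): F_i = 10^(NF_i/10), G_i = 10^(G_i,dB/10)
  Stage 1: F_1 = 10^(0.591/10) = 1.146, G_1 = 10^(12.8/10) = 19.05
  Stage 2: F_2 = 10^(3.19/10) = 2.084, G_2 = 10^(16.2/10) = 41.69
Friis cascade:
  F = 1.146 + (2.084 − 1)/19.05 = 1.203
NF = 10 log₁₀(1.203) = 0.80 dB

0.80 dB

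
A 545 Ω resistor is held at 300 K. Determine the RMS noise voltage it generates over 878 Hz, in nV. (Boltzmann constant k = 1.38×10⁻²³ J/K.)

V_n = √(4kTRB)
4kTRB = 4 × 1.38×10⁻²³ × 300 × 5.45×10² × 8.78×10² = 7.92×10⁻¹⁵ V²
V_n = √(7.92×10⁻¹⁵) = 8.90×10⁻⁸ V = 89.0 nV

89.0 nV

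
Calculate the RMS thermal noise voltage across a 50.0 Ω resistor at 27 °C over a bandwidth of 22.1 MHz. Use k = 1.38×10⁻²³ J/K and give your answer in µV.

T = 27 °C + 273.15 = 300.15 K
V_n = √(4kTRB)
4kTRB = 4 × 1.38×10⁻²³ × 300.15 × 5.00×10¹ × 2.21×10⁷ = 1.83×10⁻¹¹ V²
V_n = √(1.83×10⁻¹¹) = 4.28×10⁻⁶ V = 4.28 µV

4.28 µV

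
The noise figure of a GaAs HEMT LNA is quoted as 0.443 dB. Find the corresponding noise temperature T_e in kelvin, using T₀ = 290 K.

F = 10^(0.443/10) = 1.10739
T_e = (F − 1)·T₀ = (1.10739 − 1) × 290 = 31.1 K

31.1 K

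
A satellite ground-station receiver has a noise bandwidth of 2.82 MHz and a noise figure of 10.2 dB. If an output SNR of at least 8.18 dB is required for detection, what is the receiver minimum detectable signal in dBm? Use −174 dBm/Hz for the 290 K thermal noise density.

−91.1 dBm

Sensitivity = −174 + 10 log₁₀(B) + NF + SNR_min
= −174 + 64.5 + 10.2 + 8.18
= −91.12 dBm → −91.1 dBm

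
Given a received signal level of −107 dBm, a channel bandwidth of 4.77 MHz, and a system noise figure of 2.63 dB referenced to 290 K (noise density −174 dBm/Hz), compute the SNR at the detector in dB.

−2.4 dB

Noise floor: N = −174 + 10 log₁₀(B) + NF
10 log₁₀(4.77×10⁶) = 66.79 dB
N = −174 + 66.79 + 2.63 = −104.58 dBm
SNR = P_sig − N = −107 − (−104.58) = −2.42 dB → −2.4 dB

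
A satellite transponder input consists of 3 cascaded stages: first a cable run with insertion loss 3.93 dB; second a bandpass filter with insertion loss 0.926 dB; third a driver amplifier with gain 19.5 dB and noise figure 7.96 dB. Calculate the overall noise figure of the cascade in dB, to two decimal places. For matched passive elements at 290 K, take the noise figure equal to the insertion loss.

Convert to linear (a loss of L dB is a gain of −L dB): F_i = 10^(NF_i/10), G_i = 10^(G_i,dB/10)
  Stage 1: F_1 = 10^(3.93/10) = 2.472, G_1 = 10^(−3.93/10) = 0.4046
  Stage 2: F_2 = 10^(0.926/10) = 1.238, G_2 = 10^(−0.926/10) = 0.8080
  Stage 3: F_3 = 10^(7.96/10) = 6.252, G_3 = 10^(19.5/10) = 89.13
Friis cascade:
  F = 2.472 + (1.238 − 1)/0.4046 + (6.252 − 1)/0.3269 = 19.12
NF = 10 log₁₀(19.12) = 12.82 dB

12.82 dB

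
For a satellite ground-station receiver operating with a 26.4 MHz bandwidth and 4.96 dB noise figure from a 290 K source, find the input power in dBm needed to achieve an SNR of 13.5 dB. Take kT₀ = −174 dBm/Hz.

Sensitivity = −174 + 10 log₁₀(B) + NF + SNR_min
= −174 + 74.22 + 4.96 + 13.5
= −81.32 dBm → −81.3 dBm

−81.3 dBm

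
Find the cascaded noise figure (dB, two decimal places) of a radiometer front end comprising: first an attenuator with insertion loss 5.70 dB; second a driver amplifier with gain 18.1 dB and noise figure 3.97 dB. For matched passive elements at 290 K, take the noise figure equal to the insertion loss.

9.67 dB

Convert to linear (a loss of L dB is a gain of −L dB): F_i = 10^(NF_i/10), G_i = 10^(G_i,dB/10)
  Stage 1: F_1 = 10^(5.70/10) = 3.715, G_1 = 10^(−5.70/10) = 0.2692
  Stage 2: F_2 = 10^(3.97/10) = 2.495, G_2 = 10^(18.1/10) = 64.57
Friis cascade:
  F = 3.715 + (2.495 − 1)/0.2692 = 9.268
NF = 10 log₁₀(9.268) = 9.67 dB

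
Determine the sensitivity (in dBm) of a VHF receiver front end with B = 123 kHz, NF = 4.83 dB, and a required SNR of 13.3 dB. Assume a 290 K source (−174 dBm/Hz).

Sensitivity = −174 + 10 log₁₀(B) + NF + SNR_min
= −174 + 50.9 + 4.83 + 13.3
= −104.97 dBm → −105.0 dBm

−105.0 dBm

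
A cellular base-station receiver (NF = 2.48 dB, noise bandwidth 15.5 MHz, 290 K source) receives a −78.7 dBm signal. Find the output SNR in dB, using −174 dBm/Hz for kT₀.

20.9 dB

Noise floor: N = −174 + 10 log₁₀(B) + NF
10 log₁₀(1.55×10⁷) = 71.9 dB
N = −174 + 71.9 + 2.48 = −99.62 dBm
SNR = P_sig − N = −78.7 − (−99.62) = 20.92 dB → 20.9 dB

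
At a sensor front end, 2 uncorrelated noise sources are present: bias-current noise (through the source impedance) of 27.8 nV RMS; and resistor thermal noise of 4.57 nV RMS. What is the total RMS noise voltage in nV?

Uncorrelated sources add in power (mean-square): V_tot = √(ΣV_i²)
V_tot = √[(2.78×10⁻⁸)² + (4.57×10⁻⁹)²] = 2.82×10⁻⁸ V = 28.2 nV

28.2 nV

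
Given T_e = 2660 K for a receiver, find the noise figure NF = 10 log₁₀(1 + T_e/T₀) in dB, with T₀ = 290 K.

10.07 dB

F = 1 + T_e/T₀ = 1 + 2660/290 = 10.1724
NF = 10 log₁₀(10.1724) = 10.07 dB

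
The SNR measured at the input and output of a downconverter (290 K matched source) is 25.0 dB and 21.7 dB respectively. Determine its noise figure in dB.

3.3 dB

NF (dB) = SNR_in(dB) − SNR_out(dB) when the source is at T₀
NF = 25.0 − 21.7 = 3.3 dB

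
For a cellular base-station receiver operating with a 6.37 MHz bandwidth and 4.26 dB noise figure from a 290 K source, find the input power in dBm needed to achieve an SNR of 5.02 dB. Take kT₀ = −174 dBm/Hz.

−96.7 dBm

Sensitivity = −174 + 10 log₁₀(B) + NF + SNR_min
= −174 + 68.04 + 4.26 + 5.02
= −96.68 dBm → −96.7 dBm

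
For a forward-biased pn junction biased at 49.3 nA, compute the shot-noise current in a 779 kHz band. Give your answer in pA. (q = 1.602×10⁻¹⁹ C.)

I_n = √(2qI·B)
2qI·B = 2 × 1.602×10⁻¹⁹ × 4.93×10⁻⁸ × 7.79×10⁵ = 1.23×10⁻²⁰ A²
I_n = √(1.23×10⁻²⁰) = 1.11×10⁻¹⁰ A = 111 pA

111 pA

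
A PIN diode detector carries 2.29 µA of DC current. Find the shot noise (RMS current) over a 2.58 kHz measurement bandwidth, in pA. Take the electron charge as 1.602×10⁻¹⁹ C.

I_n = √(2qI·B)
2qI·B = 2 × 1.602×10⁻¹⁹ × 2.29×10⁻⁶ × 2.58×10³ = 1.89×10⁻²¹ A²
I_n = √(1.89×10⁻²¹) = 4.35×10⁻¹¹ A = 43.5 pA

43.5 pA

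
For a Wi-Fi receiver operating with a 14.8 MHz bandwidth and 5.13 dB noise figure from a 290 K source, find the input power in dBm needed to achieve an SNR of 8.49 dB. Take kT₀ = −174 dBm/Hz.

−88.7 dBm

Sensitivity = −174 + 10 log₁₀(B) + NF + SNR_min
= −174 + 71.7 + 5.13 + 8.49
= −88.68 dBm → −88.7 dBm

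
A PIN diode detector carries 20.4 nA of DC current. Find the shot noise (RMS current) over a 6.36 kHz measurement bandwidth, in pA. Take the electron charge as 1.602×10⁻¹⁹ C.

6.45 pA

I_n = √(2qI·B)
2qI·B = 2 × 1.602×10⁻¹⁹ × 2.04×10⁻⁸ × 6.36×10³ = 4.16×10⁻²³ A²
I_n = √(4.16×10⁻²³) = 6.45×10⁻¹² A = 6.45 pA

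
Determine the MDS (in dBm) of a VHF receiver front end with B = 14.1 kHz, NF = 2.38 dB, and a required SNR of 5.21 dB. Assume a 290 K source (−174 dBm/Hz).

Sensitivity = −174 + 10 log₁₀(B) + NF + SNR_min
= −174 + 41.49 + 2.38 + 5.21
= −124.92 dBm → −124.9 dBm

−124.9 dBm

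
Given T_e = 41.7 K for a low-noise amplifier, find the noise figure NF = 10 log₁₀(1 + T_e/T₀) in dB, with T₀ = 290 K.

0.583 dB

F = 1 + T_e/T₀ = 1 + 41.7/290 = 1.14379
NF = 10 log₁₀(1.14379) = 0.583 dB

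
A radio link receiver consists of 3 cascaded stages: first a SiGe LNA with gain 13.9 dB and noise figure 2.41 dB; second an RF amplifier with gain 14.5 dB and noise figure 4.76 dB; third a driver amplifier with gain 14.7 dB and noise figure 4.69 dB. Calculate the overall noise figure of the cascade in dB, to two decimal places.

Convert to linear (a loss of L dB is a gain of −L dB): F_i = 10^(NF_i/10), G_i = 10^(G_i,dB/10)
  Stage 1: F_1 = 10^(2.41/10) = 1.742, G_1 = 10^(13.9/10) = 24.55
  Stage 2: F_2 = 10^(4.76/10) = 2.992, G_2 = 10^(14.5/10) = 28.18
  Stage 3: F_3 = 10^(4.69/10) = 2.944, G_3 = 10^(14.7/10) = 29.51
Friis cascade:
  F = 1.742 + (2.992 − 1)/24.55 + (2.944 − 1)/691.8 = 1.826
NF = 10 log₁₀(1.826) = 2.61 dB

2.61 dB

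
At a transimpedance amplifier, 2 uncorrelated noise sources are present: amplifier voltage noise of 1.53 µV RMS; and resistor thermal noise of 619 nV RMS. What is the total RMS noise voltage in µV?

1.65 µV

Uncorrelated sources add in power (mean-square): V_tot = √(ΣV_i²)
V_tot = √[(1.53×10⁻⁶)² + (6.19×10⁻⁷)²] = 1.65×10⁻⁶ V = 1.65 µV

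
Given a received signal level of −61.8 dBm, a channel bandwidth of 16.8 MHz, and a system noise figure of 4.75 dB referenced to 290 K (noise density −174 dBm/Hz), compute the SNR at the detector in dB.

Noise floor: N = −174 + 10 log₁₀(B) + NF
10 log₁₀(1.68×10⁷) = 72.25 dB
N = −174 + 72.25 + 4.75 = −97.00 dBm
SNR = P_sig − N = −61.8 − (−97.00) = 35.20 dB → 35.2 dB

35.2 dB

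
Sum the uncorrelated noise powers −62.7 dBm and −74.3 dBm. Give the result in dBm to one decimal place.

−62.4 dBm

Convert to linear, add, convert back:
P₁ = 5.37×10⁻¹⁰ W, P₂ = 3.72×10⁻¹¹ W
P_tot = 5.74×10⁻¹⁰ W → 10 log₁₀(P_tot / 10⁻³) = −62.4 dBm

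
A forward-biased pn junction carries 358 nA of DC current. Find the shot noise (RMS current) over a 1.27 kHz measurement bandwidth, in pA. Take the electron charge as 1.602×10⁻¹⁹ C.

I_n = √(2qI·B)
2qI·B = 2 × 1.602×10⁻¹⁹ × 3.58×10⁻⁷ × 1.27×10³ = 1.46×10⁻²² A²
I_n = √(1.46×10⁻²²) = 1.21×10⁻¹¹ A = 12.1 pA

12.1 pA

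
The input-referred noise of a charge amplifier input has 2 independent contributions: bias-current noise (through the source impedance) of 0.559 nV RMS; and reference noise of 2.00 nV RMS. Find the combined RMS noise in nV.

2.08 nV

Uncorrelated sources add in power (mean-square): V_tot = √(ΣV_i²)
V_tot = √[(5.59×10⁻¹⁰)² + (2.00×10⁻⁹)²] = 2.08×10⁻⁹ V = 2.08 nV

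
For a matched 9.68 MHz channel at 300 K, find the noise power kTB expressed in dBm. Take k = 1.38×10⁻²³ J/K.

P_n = kTB = 1.38×10⁻²³ × 300 × 9.68×10⁶ = 4.01×10⁻¹⁴ W
In dBm: 10 log₁₀(4.01×10⁻¹⁴ / 10⁻³) = −104.0 dBm

−104.0 dBm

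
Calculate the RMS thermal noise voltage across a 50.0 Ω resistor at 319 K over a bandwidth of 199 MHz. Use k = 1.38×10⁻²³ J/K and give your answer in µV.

13.2 µV

V_n = √(4kTRB)
4kTRB = 4 × 1.38×10⁻²³ × 319 × 5.00×10¹ × 1.99×10⁸ = 1.75×10⁻¹⁰ V²
V_n = √(1.75×10⁻¹⁰) = 1.32×10⁻⁵ V = 13.2 µV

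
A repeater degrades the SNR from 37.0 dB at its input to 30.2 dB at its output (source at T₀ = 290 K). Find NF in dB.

6.8 dB

NF (dB) = SNR_in(dB) − SNR_out(dB) when the source is at T₀
NF = 37.0 − 30.2 = 6.8 dB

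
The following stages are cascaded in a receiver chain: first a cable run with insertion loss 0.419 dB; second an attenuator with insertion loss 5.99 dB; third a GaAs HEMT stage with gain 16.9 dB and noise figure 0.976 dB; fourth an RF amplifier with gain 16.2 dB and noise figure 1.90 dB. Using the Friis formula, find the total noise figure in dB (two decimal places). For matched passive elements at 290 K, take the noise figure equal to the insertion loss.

Convert to linear (a loss of L dB is a gain of −L dB): F_i = 10^(NF_i/10), G_i = 10^(G_i,dB/10)
  Stage 1: F_1 = 10^(0.419/10) = 1.101, G_1 = 10^(−0.419/10) = 0.9080
  Stage 2: F_2 = 10^(5.99/10) = 3.972, G_2 = 10^(−5.99/10) = 0.2518
  Stage 3: F_3 = 10^(0.976/10) = 1.252, G_3 = 10^(16.9/10) = 48.98
  Stage 4: F_4 = 10^(1.90/10) = 1.549, G_4 = 10^(16.2/10) = 41.69
Friis cascade:
  F = 1.101 + (3.972 − 1)/0.9080 + (1.252 − 1)/0.2286 + (1.549 − 1)/11.20 = 5.525
NF = 10 log₁₀(5.525) = 7.42 dB

7.42 dB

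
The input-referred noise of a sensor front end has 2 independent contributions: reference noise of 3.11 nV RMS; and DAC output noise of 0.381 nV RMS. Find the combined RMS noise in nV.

Uncorrelated sources add in power (mean-square): V_tot = √(ΣV_i²)
V_tot = √[(3.11×10⁻⁹)² + (3.81×10⁻¹⁰)²] = 3.13×10⁻⁹ V = 3.13 nV

3.13 nV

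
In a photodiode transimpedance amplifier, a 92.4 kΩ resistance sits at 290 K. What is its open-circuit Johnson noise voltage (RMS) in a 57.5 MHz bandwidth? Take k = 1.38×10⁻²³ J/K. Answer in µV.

292 µV

V_n = √(4kTRB)
4kTRB = 4 × 1.38×10⁻²³ × 290 × 9.24×10⁴ × 5.75×10⁷ = 8.51×10⁻⁸ V²
V_n = √(8.51×10⁻⁸) = 2.92×10⁻⁴ V = 292 µV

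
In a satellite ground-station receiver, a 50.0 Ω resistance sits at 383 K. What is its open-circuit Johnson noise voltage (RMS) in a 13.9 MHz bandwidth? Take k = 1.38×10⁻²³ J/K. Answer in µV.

3.83 µV

V_n = √(4kTRB)
4kTRB = 4 × 1.38×10⁻²³ × 383 × 5.00×10¹ × 1.39×10⁷ = 1.47×10⁻¹¹ V²
V_n = √(1.47×10⁻¹¹) = 3.83×10⁻⁶ V = 3.83 µV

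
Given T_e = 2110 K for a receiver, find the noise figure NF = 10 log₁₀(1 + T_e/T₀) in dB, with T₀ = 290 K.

9.18 dB

F = 1 + T_e/T₀ = 1 + 2110/290 = 8.27586
NF = 10 log₁₀(8.27586) = 9.18 dB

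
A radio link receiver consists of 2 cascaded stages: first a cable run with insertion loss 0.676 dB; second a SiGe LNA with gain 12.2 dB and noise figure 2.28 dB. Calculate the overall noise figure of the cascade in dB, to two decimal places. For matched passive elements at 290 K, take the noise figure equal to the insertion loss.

2.96 dB

Convert to linear (a loss of L dB is a gain of −L dB): F_i = 10^(NF_i/10), G_i = 10^(G_i,dB/10)
  Stage 1: F_1 = 10^(0.676/10) = 1.168, G_1 = 10^(−0.676/10) = 0.8559
  Stage 2: F_2 = 10^(2.28/10) = 1.690, G_2 = 10^(12.2/10) = 16.60
Friis cascade:
  F = 1.168 + (1.690 − 1)/0.8559 = 1.975
NF = 10 log₁₀(1.975) = 2.96 dB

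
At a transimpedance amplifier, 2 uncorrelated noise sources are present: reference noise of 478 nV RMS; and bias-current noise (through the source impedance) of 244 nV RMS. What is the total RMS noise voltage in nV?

Uncorrelated sources add in power (mean-square): V_tot = √(ΣV_i²)
V_tot = √[(4.78×10⁻⁷)² + (2.44×10⁻⁷)²] = 5.37×10⁻⁷ V = 537 nV

537 nV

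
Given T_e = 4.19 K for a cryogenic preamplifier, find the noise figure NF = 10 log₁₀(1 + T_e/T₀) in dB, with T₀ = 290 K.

F = 1 + T_e/T₀ = 1 + 4.19/290 = 1.01445
NF = 10 log₁₀(1.01445) = 0.062 dB

0.062 dB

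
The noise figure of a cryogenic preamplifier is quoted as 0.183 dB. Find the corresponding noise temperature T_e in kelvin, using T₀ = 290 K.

F = 10^(0.183/10) = 1.04304
T_e = (F − 1)·T₀ = (1.04304 − 1) × 290 = 12.5 K

12.5 K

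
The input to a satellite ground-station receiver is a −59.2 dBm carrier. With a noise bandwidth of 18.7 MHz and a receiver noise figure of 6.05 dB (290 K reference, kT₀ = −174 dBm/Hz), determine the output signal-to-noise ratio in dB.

36.0 dB

Noise floor: N = −174 + 10 log₁₀(B) + NF
10 log₁₀(1.87×10⁷) = 72.72 dB
N = −174 + 72.72 + 6.05 = −95.23 dBm
SNR = P_sig − N = −59.2 − (−95.23) = 36.03 dB → 36.0 dB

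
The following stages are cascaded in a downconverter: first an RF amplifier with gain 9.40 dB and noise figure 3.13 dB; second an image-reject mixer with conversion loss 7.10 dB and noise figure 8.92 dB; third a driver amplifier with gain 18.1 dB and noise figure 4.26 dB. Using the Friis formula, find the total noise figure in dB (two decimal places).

5.82 dB

Convert to linear (a loss of L dB is a gain of −L dB): F_i = 10^(NF_i/10), G_i = 10^(G_i,dB/10)
  Stage 1: F_1 = 10^(3.13/10) = 2.056, G_1 = 10^(9.40/10) = 8.710
  Stage 2: F_2 = 10^(8.92/10) = 7.798, G_2 = 10^(−7.10/10) = 0.1950
  Stage 3: F_3 = 10^(4.26/10) = 2.667, G_3 = 10^(18.1/10) = 64.57
Friis cascade:
  F = 2.056 + (7.798 − 1)/8.710 + (2.667 − 1)/1.698 = 3.818
NF = 10 log₁₀(3.818) = 5.82 dB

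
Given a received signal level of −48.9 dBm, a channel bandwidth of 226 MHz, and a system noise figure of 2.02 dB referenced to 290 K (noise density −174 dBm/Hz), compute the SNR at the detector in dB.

Noise floor: N = −174 + 10 log₁₀(B) + NF
10 log₁₀(2.26×10⁸) = 83.54 dB
N = −174 + 83.54 + 2.02 = −88.44 dBm
SNR = P_sig − N = −48.9 − (−88.44) = 39.54 dB → 39.5 dB

39.5 dB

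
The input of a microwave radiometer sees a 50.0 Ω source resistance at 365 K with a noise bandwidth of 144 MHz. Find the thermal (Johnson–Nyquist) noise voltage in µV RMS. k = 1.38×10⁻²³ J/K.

12.0 µV

V_n = √(4kTRB)
4kTRB = 4 × 1.38×10⁻²³ × 365 × 5.00×10¹ × 1.44×10⁸ = 1.45×10⁻¹⁰ V²
V_n = √(1.45×10⁻¹⁰) = 1.20×10⁻⁵ V = 12.0 µV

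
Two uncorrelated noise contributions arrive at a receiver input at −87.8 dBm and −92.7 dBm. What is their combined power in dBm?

−86.6 dBm

Convert to linear, add, convert back:
P₁ = 1.66×10⁻¹² W, P₂ = 5.37×10⁻¹³ W
P_tot = 2.20×10⁻¹² W → 10 log₁₀(P_tot / 10⁻³) = −86.6 dBm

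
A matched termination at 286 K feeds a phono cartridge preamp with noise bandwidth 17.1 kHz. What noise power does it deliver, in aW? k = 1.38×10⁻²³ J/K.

67.5 aW

P_n = kTB = 1.38×10⁻²³ × 286 × 1.71×10⁴ = 6.75×10⁻¹⁷ W = 67.5 aW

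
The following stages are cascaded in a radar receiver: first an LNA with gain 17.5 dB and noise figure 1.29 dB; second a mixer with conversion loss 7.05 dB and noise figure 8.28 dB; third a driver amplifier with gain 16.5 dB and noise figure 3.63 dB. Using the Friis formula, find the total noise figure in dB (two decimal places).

Convert to linear (a loss of L dB is a gain of −L dB): F_i = 10^(NF_i/10), G_i = 10^(G_i,dB/10)
  Stage 1: F_1 = 10^(1.29/10) = 1.346, G_1 = 10^(17.5/10) = 56.23
  Stage 2: F_2 = 10^(8.28/10) = 6.730, G_2 = 10^(−7.05/10) = 0.1972
  Stage 3: F_3 = 10^(3.63/10) = 2.307, G_3 = 10^(16.5/10) = 44.67
Friis cascade:
  F = 1.346 + (6.730 − 1)/56.23 + (2.307 − 1)/11.09 = 1.566
NF = 10 log₁₀(1.566) = 1.95 dB

1.95 dB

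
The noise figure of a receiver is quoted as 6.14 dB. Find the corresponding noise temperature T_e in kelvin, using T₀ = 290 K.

F = 10^(6.14/10) = 4.1115
T_e = (F − 1)·T₀ = (4.1115 − 1) × 290 = 902 K

902 K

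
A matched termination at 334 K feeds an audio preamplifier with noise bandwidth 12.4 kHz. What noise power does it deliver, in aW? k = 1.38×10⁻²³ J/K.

P_n = kTB = 1.38×10⁻²³ × 334 × 1.24×10⁴ = 5.72×10⁻¹⁷ W = 57.2 aW

57.2 aW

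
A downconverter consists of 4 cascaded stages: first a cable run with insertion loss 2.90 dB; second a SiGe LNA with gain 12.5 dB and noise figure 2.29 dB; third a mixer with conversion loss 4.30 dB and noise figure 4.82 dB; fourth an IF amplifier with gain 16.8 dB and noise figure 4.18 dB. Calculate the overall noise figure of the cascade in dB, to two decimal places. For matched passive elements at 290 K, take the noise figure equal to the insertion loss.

Convert to linear (a loss of L dB is a gain of −L dB): F_i = 10^(NF_i/10), G_i = 10^(G_i,dB/10)
  Stage 1: F_1 = 10^(2.90/10) = 1.950, G_1 = 10^(−2.90/10) = 0.5129
  Stage 2: F_2 = 10^(2.29/10) = 1.694, G_2 = 10^(12.5/10) = 17.78
  Stage 3: F_3 = 10^(4.82/10) = 3.034, G_3 = 10^(−4.30/10) = 0.3715
  Stage 4: F_4 = 10^(4.18/10) = 2.618, G_4 = 10^(16.8/10) = 47.86
Friis cascade:
  F = 1.950 + (1.694 − 1)/0.5129 + (3.034 − 1)/9.120 + (2.618 − 1)/3.388 = 4.004
NF = 10 log₁₀(4.004) = 6.03 dB

6.03 dB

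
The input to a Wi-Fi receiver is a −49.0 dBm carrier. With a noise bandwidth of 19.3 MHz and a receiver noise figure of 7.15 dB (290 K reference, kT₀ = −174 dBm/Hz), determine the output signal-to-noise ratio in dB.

45.0 dB

Noise floor: N = −174 + 10 log₁₀(B) + NF
10 log₁₀(1.93×10⁷) = 72.86 dB
N = −174 + 72.86 + 7.15 = −93.99 dBm
SNR = P_sig − N = −49.0 − (−93.99) = 44.99 dB → 45.0 dB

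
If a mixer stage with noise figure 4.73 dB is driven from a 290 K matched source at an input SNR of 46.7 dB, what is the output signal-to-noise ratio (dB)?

41.97 dB

By definition F = SNR_in/SNR_out, so in dB: SNR_out = SNR_in − NF
SNR_out = 46.7 − 4.73 = 41.97 dB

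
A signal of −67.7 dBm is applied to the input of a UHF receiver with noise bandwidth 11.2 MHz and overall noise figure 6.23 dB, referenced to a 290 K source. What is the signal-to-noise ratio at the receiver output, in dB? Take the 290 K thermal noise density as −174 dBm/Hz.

Noise floor: N = −174 + 10 log₁₀(B) + NF
10 log₁₀(1.12×10⁷) = 70.49 dB
N = −174 + 70.49 + 6.23 = −97.28 dBm
SNR = P_sig − N = −67.7 − (−97.28) = 29.58 dB → 29.6 dB

29.6 dB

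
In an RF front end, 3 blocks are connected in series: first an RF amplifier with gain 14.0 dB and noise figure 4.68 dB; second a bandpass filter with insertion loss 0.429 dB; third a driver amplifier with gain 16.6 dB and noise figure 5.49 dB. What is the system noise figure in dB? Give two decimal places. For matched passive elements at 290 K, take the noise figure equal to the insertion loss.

Convert to linear (a loss of L dB is a gain of −L dB): F_i = 10^(NF_i/10), G_i = 10^(G_i,dB/10)
  Stage 1: F_1 = 10^(4.68/10) = 2.938, G_1 = 10^(14.0/10) = 25.12
  Stage 2: F_2 = 10^(0.429/10) = 1.104, G_2 = 10^(−0.429/10) = 0.9059
  Stage 3: F_3 = 10^(5.49/10) = 3.540, G_3 = 10^(16.6/10) = 45.71
Friis cascade:
  F = 2.938 + (1.104 − 1)/25.12 + (3.540 − 1)/22.76 = 3.053
NF = 10 log₁₀(3.053) = 4.85 dB

4.85 dB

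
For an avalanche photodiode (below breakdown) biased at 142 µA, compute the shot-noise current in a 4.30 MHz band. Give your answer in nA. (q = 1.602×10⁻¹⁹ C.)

I_n = √(2qI·B)
2qI·B = 2 × 1.602×10⁻¹⁹ × 1.42×10⁻⁴ × 4.30×10⁶ = 1.96×10⁻¹⁶ A²
I_n = √(1.96×10⁻¹⁶) = 1.40×10⁻⁸ A = 14.0 nA

14.0 nA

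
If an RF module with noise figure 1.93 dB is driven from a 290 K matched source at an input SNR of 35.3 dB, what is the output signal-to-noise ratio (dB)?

By definition F = SNR_in/SNR_out, so in dB: SNR_out = SNR_in − NF
SNR_out = 35.3 − 1.93 = 33.37 dB

33.37 dB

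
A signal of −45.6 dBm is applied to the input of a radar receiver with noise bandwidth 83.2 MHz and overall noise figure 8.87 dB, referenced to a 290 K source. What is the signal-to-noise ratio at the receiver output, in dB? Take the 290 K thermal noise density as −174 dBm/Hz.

Noise floor: N = −174 + 10 log₁₀(B) + NF
10 log₁₀(8.32×10⁷) = 79.2 dB
N = −174 + 79.2 + 8.87 = −85.93 dBm
SNR = P_sig − N = −45.6 − (−85.93) = 40.33 dB → 40.3 dB

40.3 dB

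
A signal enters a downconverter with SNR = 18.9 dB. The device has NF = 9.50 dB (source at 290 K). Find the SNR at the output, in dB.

By definition F = SNR_in/SNR_out, so in dB: SNR_out = SNR_in − NF
SNR_out = 18.9 − 9.50 = 9.40 dB

9.40 dB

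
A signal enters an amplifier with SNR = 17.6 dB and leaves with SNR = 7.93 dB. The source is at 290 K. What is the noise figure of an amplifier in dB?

9.67 dB

NF (dB) = SNR_in(dB) − SNR_out(dB) when the source is at T₀
NF = 17.6 − 7.93 = 9.67 dB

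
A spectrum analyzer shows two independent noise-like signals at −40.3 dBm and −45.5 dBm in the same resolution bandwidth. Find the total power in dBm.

−39.2 dBm

Convert to linear, add, convert back:
P₁ = 9.33×10⁻⁸ W, P₂ = 2.82×10⁻⁸ W
P_tot = 1.22×10⁻⁷ W → 10 log₁₀(P_tot / 10⁻³) = −39.2 dBm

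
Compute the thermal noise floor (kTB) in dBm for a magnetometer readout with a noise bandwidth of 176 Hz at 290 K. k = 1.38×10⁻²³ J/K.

P_n = kTB = 1.38×10⁻²³ × 290 × 1.76×10² = 7.04×10⁻¹⁹ W
In dBm: 10 log₁₀(7.04×10⁻¹⁹ / 10⁻³) = −151.5 dBm

−151.5 dBm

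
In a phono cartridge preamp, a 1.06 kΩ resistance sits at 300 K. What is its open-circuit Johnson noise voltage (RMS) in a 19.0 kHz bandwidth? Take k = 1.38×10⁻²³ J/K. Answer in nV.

578 nV

V_n = √(4kTRB)
4kTRB = 4 × 1.38×10⁻²³ × 300 × 1.06×10³ × 1.90×10⁴ = 3.34×10⁻¹³ V²
V_n = √(3.34×10⁻¹³) = 5.78×10⁻⁷ V = 578 nV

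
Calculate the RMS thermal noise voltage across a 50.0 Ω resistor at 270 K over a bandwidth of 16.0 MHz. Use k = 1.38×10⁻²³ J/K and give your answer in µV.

3.45 µV

V_n = √(4kTRB)
4kTRB = 4 × 1.38×10⁻²³ × 270 × 5.00×10¹ × 1.60×10⁷ = 1.19×10⁻¹¹ V²
V_n = √(1.19×10⁻¹¹) = 3.45×10⁻⁶ V = 3.45 µV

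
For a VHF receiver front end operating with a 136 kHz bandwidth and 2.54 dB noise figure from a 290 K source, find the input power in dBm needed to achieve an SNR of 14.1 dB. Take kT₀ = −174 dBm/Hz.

Sensitivity = −174 + 10 log₁₀(B) + NF + SNR_min
= −174 + 51.34 + 2.54 + 14.1
= −106.02 dBm → −106.0 dBm

−106.0 dBm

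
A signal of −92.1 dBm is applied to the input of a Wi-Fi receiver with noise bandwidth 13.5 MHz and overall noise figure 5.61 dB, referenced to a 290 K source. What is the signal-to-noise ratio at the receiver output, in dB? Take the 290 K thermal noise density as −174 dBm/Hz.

5.0 dB

Noise floor: N = −174 + 10 log₁₀(B) + NF
10 log₁₀(1.35×10⁷) = 71.3 dB
N = −174 + 71.3 + 5.61 = −97.09 dBm
SNR = P_sig − N = −92.1 − (−97.09) = 4.99 dB → 5.0 dB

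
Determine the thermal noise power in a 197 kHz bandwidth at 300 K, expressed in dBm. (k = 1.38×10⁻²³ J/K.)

−120.9 dBm

P_n = kTB = 1.38×10⁻²³ × 300 × 1.97×10⁵ = 8.16×10⁻¹⁶ W
In dBm: 10 log₁₀(8.16×10⁻¹⁶ / 10⁻³) = −120.9 dBm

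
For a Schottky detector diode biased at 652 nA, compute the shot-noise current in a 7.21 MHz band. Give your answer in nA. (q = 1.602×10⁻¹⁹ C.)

1.23 nA

I_n = √(2qI·B)
2qI·B = 2 × 1.602×10⁻¹⁹ × 6.52×10⁻⁷ × 7.21×10⁶ = 1.51×10⁻¹⁸ A²
I_n = √(1.51×10⁻¹⁸) = 1.23×10⁻⁹ A = 1.23 nA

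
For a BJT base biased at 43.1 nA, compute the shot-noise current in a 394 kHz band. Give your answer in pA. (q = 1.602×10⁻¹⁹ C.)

73.8 pA

I_n = √(2qI·B)
2qI·B = 2 × 1.602×10⁻¹⁹ × 4.31×10⁻⁸ × 3.94×10⁵ = 5.44×10⁻²¹ A²
I_n = √(5.44×10⁻²¹) = 7.38×10⁻¹¹ A = 73.8 pA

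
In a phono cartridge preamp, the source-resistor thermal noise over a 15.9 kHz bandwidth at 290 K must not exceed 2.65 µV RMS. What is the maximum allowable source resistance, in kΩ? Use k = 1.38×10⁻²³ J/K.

Johnson–Nyquist: V_n = √(4kTRB) ⇒ R = V_n² / (4kTB)
4kTB = 4 × 1.38×10⁻²³ × 290 × 1.59×10⁴ = 2.55×10⁻¹⁶
R = (2.65×10⁻⁶)² / 2.55×10⁻¹⁶ = 2.76×10⁴ Ω = 27.6 kΩ

27.6 kΩ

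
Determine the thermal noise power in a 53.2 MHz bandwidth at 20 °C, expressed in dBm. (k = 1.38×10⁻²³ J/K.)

−96.7 dBm

T = 20 °C + 273.15 = 293.15 K
P_n = kTB = 1.38×10⁻²³ × 293.15 × 5.32×10⁷ = 2.15×10⁻¹³ W
In dBm: 10 log₁₀(2.15×10⁻¹³ / 10⁻³) = −96.7 dBm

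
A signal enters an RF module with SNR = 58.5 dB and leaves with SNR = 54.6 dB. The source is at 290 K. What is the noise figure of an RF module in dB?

3.9 dB

NF (dB) = SNR_in(dB) − SNR_out(dB) when the source is at T₀
NF = 58.5 − 54.6 = 3.9 dB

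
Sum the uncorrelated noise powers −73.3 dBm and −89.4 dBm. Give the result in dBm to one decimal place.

−73.2 dBm

Convert to linear, add, convert back:
P₁ = 4.68×10⁻¹¹ W, P₂ = 1.15×10⁻¹² W
P_tot = 4.79×10⁻¹¹ W → 10 log₁₀(P_tot / 10⁻³) = −73.2 dBm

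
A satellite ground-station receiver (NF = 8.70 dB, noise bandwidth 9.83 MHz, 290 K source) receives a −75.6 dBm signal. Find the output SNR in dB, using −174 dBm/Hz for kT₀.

Noise floor: N = −174 + 10 log₁₀(B) + NF
10 log₁₀(9.83×10⁶) = 69.93 dB
N = −174 + 69.93 + 8.70 = −95.37 dBm
SNR = P_sig − N = −75.6 − (−95.37) = 19.77 dB → 19.8 dB

19.8 dB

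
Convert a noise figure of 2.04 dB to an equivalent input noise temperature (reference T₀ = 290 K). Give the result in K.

174 K

F = 10^(2.04/10) = 1.59956
T_e = (F − 1)·T₀ = (1.59956 − 1) × 290 = 174 K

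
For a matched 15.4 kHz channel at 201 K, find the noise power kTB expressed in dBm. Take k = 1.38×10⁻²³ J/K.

−133.7 dBm

P_n = kTB = 1.38×10⁻²³ × 201 × 1.54×10⁴ = 4.27×10⁻¹⁷ W
In dBm: 10 log₁₀(4.27×10⁻¹⁷ / 10⁻³) = −133.7 dBm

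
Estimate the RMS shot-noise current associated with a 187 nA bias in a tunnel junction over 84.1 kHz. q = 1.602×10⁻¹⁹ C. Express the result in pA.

I_n = √(2qI·B)
2qI·B = 2 × 1.602×10⁻¹⁹ × 1.87×10⁻⁷ × 8.41×10⁴ = 5.04×10⁻²¹ A²
I_n = √(5.04×10⁻²¹) = 7.10×10⁻¹¹ A = 71.0 pA

71.0 pA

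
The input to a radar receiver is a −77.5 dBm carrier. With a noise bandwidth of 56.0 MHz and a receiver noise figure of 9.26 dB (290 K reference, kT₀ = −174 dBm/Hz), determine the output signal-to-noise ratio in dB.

9.8 dB

Noise floor: N = −174 + 10 log₁₀(B) + NF
10 log₁₀(5.60×10⁷) = 77.48 dB
N = −174 + 77.48 + 9.26 = −87.26 dBm
SNR = P_sig − N = −77.5 − (−87.26) = 9.76 dB → 9.8 dB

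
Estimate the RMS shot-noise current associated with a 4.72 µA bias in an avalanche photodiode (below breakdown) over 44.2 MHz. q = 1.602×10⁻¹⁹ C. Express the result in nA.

I_n = √(2qI·B)
2qI·B = 2 × 1.602×10⁻¹⁹ × 4.72×10⁻⁶ × 4.42×10⁷ = 6.68×10⁻¹⁷ A²
I_n = √(6.68×10⁻¹⁷) = 8.18×10⁻⁹ A = 8.18 nA

8.18 nA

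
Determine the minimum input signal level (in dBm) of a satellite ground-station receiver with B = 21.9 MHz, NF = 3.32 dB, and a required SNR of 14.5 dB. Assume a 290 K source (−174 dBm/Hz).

Sensitivity = −174 + 10 log₁₀(B) + NF + SNR_min
= −174 + 73.4 + 3.32 + 14.5
= −82.78 dBm → −82.8 dBm

−82.8 dBm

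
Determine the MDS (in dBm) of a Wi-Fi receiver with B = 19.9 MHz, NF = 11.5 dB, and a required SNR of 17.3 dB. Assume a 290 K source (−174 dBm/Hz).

Sensitivity = −174 + 10 log₁₀(B) + NF + SNR_min
= −174 + 72.99 + 11.5 + 17.3
= −72.21 dBm → −72.2 dBm

−72.2 dBm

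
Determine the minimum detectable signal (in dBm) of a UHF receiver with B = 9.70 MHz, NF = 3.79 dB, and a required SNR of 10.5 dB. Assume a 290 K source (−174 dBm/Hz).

−89.8 dBm

Sensitivity = −174 + 10 log₁₀(B) + NF + SNR_min
= −174 + 69.87 + 3.79 + 10.5
= −89.84 dBm → −89.8 dBm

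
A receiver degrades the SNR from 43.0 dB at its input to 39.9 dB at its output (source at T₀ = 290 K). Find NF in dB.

NF (dB) = SNR_in(dB) − SNR_out(dB) when the source is at T₀
NF = 43.0 − 39.9 = 3.1 dB

3.1 dB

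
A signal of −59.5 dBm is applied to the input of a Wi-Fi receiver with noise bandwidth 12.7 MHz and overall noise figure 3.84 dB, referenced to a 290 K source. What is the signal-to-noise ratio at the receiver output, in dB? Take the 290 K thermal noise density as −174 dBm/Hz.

39.6 dB

Noise floor: N = −174 + 10 log₁₀(B) + NF
10 log₁₀(1.27×10⁷) = 71.04 dB
N = −174 + 71.04 + 3.84 = −99.12 dBm
SNR = P_sig − N = −59.5 − (−99.12) = 39.62 dB → 39.6 dB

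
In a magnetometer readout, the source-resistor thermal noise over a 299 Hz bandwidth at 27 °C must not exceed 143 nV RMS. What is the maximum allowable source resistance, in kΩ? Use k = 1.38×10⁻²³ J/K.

T = 27 °C + 273.15 = 300.15 K
Johnson–Nyquist: V_n = √(4kTRB) ⇒ R = V_n² / (4kTB)
4kTB = 4 × 1.38×10⁻²³ × 300.15 × 2.99×10² = 4.95×10⁻¹⁸
R = (1.43×10⁻⁷)² / 4.95×10⁻¹⁸ = 4.13×10³ Ω = 4.13 kΩ

4.13 kΩ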